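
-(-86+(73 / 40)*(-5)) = 761 / 8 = 95.12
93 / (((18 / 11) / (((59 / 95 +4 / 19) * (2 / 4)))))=23.63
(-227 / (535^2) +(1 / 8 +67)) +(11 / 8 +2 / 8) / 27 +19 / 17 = 8973335782 / 131377275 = 68.30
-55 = -55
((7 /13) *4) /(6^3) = 7 /702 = 0.01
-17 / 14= -1.21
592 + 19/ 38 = 1185/ 2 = 592.50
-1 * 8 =-8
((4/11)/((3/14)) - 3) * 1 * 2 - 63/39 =-4.22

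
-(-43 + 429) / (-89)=386 / 89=4.34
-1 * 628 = -628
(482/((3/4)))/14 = 964/21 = 45.90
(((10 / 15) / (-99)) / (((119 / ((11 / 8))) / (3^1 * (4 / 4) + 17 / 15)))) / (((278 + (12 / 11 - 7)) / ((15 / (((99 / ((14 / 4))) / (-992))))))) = 7688 / 12364083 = 0.00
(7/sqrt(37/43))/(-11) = -7 * sqrt(1591)/407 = -0.69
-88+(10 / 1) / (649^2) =-37065678 / 421201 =-88.00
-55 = -55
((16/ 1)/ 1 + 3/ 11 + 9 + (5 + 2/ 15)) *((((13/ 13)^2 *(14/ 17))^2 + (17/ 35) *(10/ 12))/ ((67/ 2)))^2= 15761683135/ 496026792387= 0.03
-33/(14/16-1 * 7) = 264/49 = 5.39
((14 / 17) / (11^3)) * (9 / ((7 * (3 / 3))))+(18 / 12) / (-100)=-64281 / 4525400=-0.01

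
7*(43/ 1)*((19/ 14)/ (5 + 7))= 817/ 24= 34.04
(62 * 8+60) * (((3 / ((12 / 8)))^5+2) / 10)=9452 / 5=1890.40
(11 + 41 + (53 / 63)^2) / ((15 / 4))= 836788 / 59535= 14.06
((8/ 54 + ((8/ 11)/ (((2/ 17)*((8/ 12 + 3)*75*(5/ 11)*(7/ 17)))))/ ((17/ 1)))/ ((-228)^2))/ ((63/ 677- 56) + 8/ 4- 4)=-1706717/ 33100420901625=-0.00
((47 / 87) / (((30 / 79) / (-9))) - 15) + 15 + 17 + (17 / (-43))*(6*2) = -6829 / 12470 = -0.55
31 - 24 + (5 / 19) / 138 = 18359 / 2622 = 7.00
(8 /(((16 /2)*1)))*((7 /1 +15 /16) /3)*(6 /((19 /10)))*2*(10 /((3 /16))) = 50800 /57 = 891.23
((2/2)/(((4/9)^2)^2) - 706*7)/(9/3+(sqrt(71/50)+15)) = -256.17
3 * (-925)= -2775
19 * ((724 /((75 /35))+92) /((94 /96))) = 1960192 /235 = 8341.24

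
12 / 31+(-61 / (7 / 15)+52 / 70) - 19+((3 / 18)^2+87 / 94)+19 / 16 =-146.44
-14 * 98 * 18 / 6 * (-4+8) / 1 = -16464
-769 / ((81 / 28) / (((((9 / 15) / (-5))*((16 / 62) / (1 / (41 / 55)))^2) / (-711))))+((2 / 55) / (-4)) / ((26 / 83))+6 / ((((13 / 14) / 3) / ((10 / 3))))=360422421353123 / 5580615892500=64.58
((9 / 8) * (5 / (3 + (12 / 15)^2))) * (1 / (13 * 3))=375 / 9464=0.04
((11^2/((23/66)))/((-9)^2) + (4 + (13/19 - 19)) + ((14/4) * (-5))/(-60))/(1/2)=-919141/47196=-19.47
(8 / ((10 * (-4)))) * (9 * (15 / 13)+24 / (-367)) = -49233 / 23855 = -2.06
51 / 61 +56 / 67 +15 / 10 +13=132189 / 8174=16.17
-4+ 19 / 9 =-17 / 9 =-1.89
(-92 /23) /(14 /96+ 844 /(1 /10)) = -192 /405127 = -0.00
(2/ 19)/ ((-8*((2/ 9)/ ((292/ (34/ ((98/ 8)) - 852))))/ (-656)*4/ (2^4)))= -53.42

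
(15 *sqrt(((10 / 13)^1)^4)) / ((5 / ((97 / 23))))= 29100 / 3887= 7.49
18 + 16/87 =1582/87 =18.18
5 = 5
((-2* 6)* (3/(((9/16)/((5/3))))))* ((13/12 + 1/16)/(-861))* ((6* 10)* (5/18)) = 2.37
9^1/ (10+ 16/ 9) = 81/ 106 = 0.76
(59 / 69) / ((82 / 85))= 5015 / 5658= 0.89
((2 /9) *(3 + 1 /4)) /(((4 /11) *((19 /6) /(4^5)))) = 36608 /57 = 642.25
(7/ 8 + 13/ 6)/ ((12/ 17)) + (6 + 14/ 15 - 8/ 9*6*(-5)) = 54589/ 1440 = 37.91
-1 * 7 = -7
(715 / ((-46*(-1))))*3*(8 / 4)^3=8580 / 23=373.04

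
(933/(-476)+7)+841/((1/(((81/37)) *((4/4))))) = 32514359/17612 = 1846.15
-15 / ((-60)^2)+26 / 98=3071 / 11760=0.26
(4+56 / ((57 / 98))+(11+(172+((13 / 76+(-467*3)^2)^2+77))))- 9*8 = 66757652442814291 / 17328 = 3852588437373.86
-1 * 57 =-57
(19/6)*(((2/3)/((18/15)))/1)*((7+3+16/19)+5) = 1505/54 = 27.87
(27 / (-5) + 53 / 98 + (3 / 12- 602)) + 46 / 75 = -8908139 / 14700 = -606.00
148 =148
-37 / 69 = -0.54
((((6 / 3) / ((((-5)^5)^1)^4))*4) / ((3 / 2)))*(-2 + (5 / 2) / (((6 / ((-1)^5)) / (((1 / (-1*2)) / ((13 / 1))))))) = -1238 / 11157989501953125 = -0.00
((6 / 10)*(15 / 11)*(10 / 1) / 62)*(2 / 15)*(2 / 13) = 12 / 4433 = 0.00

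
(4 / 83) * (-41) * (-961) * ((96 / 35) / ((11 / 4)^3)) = 968318976 / 3866555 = 250.43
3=3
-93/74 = -1.26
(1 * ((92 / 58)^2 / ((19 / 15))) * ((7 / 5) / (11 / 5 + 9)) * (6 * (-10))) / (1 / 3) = -44.69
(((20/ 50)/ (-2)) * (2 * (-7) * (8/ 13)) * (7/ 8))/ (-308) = -7/ 1430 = -0.00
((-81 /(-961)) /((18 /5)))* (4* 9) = 810 /961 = 0.84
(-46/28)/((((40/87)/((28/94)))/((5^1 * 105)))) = -210105/376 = -558.79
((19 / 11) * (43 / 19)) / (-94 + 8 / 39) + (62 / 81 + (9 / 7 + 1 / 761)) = 34911571481 / 17362173906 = 2.01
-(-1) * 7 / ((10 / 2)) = 7 / 5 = 1.40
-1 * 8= -8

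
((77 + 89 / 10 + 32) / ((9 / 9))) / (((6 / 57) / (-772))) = -864678.60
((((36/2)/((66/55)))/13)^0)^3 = 1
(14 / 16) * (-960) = -840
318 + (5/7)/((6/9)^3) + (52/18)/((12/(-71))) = 458617/1512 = 303.32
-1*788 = -788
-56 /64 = -7 /8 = -0.88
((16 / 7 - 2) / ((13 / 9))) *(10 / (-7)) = -180 / 637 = -0.28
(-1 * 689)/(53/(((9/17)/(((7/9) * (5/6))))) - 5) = -334854/29105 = -11.51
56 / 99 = 0.57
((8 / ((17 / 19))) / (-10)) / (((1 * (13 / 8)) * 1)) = -0.55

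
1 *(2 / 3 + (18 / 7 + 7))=215 / 21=10.24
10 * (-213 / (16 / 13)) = -13845 / 8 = -1730.62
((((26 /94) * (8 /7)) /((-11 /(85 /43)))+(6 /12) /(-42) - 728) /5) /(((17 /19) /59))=-1524109832183 /158729340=-9601.94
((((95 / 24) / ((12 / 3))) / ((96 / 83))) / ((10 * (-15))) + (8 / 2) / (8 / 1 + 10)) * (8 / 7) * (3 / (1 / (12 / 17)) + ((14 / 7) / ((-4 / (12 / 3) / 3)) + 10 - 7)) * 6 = -59863 / 45696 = -1.31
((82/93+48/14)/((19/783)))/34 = 366183/70091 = 5.22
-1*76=-76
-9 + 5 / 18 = -157 / 18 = -8.72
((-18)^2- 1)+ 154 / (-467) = 150687 / 467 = 322.67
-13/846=-0.02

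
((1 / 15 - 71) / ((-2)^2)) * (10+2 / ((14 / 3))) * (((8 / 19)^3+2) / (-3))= 415516 / 3249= 127.89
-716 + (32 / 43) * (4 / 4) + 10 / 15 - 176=-114886 / 129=-890.59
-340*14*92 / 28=-15640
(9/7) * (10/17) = 90/119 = 0.76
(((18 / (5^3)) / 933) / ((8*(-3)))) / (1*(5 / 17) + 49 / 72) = -306 / 46377875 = -0.00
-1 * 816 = -816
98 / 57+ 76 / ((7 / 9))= 39674 / 399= 99.43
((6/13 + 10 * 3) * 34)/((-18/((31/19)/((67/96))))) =-2226048/16549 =-134.51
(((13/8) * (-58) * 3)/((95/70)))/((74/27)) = -213759/2812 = -76.02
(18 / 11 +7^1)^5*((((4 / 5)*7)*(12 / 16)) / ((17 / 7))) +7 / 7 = 83091.81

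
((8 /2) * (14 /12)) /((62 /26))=182 /93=1.96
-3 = -3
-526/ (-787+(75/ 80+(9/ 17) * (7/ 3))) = 143072/ 213473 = 0.67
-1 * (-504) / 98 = 36 / 7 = 5.14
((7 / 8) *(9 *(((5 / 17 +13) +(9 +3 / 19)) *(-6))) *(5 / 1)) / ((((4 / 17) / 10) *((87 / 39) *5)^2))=-57909033 / 31958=-1812.04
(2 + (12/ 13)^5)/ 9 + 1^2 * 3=11016329/ 3341637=3.30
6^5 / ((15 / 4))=10368 / 5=2073.60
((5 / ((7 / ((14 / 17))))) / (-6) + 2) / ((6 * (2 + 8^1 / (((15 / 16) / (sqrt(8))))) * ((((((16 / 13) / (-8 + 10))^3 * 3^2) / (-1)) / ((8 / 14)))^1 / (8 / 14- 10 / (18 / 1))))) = 5327725 / 1124236205568- 1065545 * sqrt(2) / 26349286068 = -0.00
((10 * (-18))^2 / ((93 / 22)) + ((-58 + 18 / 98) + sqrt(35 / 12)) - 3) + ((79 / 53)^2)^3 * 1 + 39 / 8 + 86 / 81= sqrt(105) / 6 + 166256025089069514889 / 21816646631608248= 7622.31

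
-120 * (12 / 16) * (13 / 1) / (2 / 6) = -3510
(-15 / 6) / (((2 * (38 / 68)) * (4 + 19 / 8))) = -0.35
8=8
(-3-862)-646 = -1511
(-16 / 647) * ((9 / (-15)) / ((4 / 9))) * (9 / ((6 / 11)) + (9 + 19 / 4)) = 3267 / 3235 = 1.01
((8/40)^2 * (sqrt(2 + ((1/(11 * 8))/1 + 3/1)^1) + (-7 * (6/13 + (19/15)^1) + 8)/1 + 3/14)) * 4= -21202/34125 + 21 * sqrt(22)/275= -0.26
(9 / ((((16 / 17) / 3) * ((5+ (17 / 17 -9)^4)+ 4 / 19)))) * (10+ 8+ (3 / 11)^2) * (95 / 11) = 1811918565 / 1659448208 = 1.09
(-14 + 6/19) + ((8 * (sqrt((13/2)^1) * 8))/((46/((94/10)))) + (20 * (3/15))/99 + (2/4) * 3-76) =-331597/3762 + 752 * sqrt(26)/115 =-54.80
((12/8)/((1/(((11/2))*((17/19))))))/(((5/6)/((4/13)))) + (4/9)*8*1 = 6.28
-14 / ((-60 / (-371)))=-2597 / 30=-86.57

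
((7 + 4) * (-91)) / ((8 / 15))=-1876.88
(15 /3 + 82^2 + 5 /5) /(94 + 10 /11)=70.91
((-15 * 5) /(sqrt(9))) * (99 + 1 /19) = -47050 /19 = -2476.32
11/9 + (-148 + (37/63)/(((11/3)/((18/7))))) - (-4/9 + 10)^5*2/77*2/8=-21123393397/31827411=-663.69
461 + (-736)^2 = 542157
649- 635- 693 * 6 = -4144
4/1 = 4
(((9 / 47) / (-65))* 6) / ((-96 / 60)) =27 / 2444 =0.01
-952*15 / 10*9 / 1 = -12852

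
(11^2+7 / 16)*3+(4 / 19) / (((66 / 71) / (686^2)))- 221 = 1070631823 / 10032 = 106721.67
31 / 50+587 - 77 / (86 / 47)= 586454 / 1075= 545.54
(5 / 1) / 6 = 0.83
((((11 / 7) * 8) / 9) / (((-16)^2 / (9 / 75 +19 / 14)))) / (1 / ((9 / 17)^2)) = 51183 / 22657600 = 0.00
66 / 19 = 3.47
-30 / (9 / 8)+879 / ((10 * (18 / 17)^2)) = 55877 / 1080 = 51.74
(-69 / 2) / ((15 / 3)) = -69 / 10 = -6.90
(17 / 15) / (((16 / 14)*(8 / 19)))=2261 / 960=2.36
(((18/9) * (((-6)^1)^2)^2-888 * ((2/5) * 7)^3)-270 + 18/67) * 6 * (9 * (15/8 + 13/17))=-348482794158/142375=-2447640.35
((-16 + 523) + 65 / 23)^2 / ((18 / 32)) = 2199985216 / 4761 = 462084.69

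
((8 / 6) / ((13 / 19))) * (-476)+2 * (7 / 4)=-924.09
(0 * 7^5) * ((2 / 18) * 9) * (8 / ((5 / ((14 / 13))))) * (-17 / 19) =0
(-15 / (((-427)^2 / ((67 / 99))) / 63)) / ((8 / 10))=-5025 / 1146068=-0.00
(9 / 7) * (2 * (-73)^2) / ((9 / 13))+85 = 139149 / 7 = 19878.43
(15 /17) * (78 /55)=1.25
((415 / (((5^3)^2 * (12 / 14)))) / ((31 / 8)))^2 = 5400976 / 84462890625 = 0.00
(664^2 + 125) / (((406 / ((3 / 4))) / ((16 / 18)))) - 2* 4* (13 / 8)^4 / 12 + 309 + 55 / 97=17785850803 / 17283072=1029.09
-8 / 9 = -0.89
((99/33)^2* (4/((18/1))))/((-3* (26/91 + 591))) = -14/12417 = -0.00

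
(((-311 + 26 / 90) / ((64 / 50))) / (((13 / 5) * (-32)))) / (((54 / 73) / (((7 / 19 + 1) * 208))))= 165861475 / 147744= 1122.63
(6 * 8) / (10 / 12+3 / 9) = 288 / 7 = 41.14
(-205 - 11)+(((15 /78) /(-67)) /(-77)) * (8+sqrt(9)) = -2633899 /12194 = -216.00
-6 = -6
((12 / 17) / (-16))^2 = 9 / 4624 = 0.00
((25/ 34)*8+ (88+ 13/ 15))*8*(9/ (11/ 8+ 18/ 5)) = 4638912/ 3383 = 1371.24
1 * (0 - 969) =-969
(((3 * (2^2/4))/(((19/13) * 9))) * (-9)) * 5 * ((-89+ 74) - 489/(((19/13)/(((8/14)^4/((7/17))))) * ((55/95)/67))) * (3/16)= 19322.56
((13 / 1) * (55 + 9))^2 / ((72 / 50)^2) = 333827.16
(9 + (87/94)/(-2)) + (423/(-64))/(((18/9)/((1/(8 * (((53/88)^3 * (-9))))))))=244827943/27988876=8.75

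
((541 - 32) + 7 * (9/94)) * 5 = 239545/94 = 2548.35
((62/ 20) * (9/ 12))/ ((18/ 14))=217/ 120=1.81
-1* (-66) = 66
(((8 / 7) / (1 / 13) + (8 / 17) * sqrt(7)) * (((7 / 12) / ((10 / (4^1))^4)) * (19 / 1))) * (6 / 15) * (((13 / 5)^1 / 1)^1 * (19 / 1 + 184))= 22463168 * sqrt(7) / 796875 + 41717312 / 46875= 964.55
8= 8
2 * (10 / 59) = 20 / 59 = 0.34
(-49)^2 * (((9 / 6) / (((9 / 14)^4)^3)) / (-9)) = -68061041806542848 / 847288609443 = -80328.05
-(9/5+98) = -499/5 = -99.80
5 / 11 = 0.45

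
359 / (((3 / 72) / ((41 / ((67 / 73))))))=25787688 / 67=384890.87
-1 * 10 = -10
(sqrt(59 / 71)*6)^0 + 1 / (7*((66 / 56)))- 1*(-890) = 29407 / 33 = 891.12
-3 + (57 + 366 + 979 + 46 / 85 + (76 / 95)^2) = 595077 / 425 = 1400.18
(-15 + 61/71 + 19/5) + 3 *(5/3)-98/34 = -8.22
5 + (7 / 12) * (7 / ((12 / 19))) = 11.47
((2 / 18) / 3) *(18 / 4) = 1 / 6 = 0.17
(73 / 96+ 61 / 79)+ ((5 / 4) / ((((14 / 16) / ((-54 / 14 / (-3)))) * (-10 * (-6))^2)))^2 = 1395341387 / 910459200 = 1.53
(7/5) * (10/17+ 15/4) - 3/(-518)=107069/17612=6.08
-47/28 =-1.68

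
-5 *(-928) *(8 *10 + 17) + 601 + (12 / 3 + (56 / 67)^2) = 2023128101 / 4489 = 450685.70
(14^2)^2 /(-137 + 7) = -19208 /65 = -295.51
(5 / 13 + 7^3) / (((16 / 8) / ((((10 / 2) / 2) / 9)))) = 620 / 13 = 47.69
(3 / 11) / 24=1 / 88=0.01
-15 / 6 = -5 / 2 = -2.50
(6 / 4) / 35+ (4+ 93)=6793 / 70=97.04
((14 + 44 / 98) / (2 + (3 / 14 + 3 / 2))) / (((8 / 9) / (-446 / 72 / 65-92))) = -38144031 / 94640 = -403.04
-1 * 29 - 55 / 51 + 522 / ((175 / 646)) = 16929362 / 8925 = 1896.85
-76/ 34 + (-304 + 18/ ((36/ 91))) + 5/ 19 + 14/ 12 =-251267/ 969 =-259.31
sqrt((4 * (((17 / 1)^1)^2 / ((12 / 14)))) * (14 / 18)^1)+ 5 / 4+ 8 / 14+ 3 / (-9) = 125 / 84+ 119 * sqrt(6) / 9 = 33.88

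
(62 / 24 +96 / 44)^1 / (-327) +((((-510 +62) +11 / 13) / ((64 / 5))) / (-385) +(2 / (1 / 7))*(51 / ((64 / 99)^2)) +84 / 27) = 382479912849 / 223455232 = 1711.66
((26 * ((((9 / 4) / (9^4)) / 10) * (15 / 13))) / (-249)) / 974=-1 / 235735272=-0.00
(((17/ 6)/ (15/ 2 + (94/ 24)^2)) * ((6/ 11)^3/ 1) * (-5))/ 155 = -88128/ 135707429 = -0.00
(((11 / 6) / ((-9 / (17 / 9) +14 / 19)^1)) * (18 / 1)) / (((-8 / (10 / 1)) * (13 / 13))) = 53295 / 5204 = 10.24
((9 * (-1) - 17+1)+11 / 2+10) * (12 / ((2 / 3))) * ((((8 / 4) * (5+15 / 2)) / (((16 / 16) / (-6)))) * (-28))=-718200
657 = 657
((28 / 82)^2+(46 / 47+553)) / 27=43777409 / 2133189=20.52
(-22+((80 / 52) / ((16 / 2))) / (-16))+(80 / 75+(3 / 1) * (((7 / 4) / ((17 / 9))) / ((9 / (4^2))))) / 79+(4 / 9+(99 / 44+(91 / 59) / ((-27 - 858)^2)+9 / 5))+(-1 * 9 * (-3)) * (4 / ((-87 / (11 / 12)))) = -4636792002927991 / 249565552485600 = -18.58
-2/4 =-0.50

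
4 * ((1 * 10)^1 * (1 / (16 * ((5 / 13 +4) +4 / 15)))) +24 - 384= -652065 / 1814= -359.46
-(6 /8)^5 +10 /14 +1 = 1.48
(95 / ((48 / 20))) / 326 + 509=509.12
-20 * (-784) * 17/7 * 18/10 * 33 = 2261952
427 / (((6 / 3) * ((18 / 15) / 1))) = 2135 / 12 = 177.92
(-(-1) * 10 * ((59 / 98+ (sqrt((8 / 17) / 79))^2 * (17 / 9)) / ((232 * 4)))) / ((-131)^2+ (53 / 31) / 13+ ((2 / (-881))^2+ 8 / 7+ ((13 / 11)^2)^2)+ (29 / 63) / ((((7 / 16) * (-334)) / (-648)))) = 163409560487340046165 / 424456883099098911590115168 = 0.00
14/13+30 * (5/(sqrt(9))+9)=4174/13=321.08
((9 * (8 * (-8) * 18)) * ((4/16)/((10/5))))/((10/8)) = -5184/5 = -1036.80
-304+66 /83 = -25166 /83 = -303.20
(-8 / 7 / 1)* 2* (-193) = 3088 / 7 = 441.14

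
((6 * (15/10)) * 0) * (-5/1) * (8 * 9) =0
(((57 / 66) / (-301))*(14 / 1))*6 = -0.24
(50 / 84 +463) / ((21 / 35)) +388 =146243 / 126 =1160.66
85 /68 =5 /4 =1.25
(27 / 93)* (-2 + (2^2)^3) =18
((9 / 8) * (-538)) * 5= -12105 / 4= -3026.25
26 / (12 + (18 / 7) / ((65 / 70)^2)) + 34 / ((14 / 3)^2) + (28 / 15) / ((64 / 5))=569463 / 165424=3.44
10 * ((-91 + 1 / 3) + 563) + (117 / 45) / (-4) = 283361 / 60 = 4722.68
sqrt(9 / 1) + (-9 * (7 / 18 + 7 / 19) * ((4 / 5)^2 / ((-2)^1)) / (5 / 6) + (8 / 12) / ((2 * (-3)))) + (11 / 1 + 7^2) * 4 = 5247694 / 21375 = 245.51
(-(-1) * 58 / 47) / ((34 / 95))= 2755 / 799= 3.45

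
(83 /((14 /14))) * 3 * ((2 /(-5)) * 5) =-498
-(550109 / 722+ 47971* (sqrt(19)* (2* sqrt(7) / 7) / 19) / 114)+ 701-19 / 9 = -6853* sqrt(133) / 1083-409601 / 6498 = -136.01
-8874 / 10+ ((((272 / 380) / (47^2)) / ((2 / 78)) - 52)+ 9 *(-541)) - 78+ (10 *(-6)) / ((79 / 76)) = -19708935316 / 3315709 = -5944.11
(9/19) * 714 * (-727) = -4671702/19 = -245879.05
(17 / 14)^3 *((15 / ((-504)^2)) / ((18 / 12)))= 24565 / 348509952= 0.00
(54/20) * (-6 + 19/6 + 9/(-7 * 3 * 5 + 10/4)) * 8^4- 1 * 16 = -33129488/1025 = -32321.45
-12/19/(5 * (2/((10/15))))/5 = -4/475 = -0.01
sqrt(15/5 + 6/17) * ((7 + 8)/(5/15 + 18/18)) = 45 * sqrt(969)/68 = 20.60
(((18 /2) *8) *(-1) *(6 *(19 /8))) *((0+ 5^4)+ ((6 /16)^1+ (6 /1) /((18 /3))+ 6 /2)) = -2582955 /4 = -645738.75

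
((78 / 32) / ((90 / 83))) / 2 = 1079 / 960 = 1.12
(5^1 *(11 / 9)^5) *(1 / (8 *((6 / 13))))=10468315 / 2834352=3.69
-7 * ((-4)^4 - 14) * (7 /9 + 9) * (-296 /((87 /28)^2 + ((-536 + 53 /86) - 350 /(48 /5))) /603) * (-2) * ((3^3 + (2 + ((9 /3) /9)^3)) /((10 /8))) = 9329929393799168 /13885434092655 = 671.92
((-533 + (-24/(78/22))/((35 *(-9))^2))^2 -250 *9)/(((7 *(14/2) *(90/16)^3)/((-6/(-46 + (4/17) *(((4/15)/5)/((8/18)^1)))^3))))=294908204393298267884416/147765003768075331489732335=0.00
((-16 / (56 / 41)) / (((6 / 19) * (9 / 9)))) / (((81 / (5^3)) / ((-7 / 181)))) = 97375 / 43983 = 2.21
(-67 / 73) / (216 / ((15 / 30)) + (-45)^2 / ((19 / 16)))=-1273 / 2964384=-0.00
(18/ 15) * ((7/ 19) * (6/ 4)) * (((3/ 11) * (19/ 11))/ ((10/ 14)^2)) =9261/ 15125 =0.61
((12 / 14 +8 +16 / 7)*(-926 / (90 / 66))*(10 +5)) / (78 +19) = -794508 / 679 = -1170.11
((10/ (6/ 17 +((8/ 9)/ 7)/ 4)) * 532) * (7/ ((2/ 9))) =435626.65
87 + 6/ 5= 88.20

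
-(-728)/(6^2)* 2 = 364/9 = 40.44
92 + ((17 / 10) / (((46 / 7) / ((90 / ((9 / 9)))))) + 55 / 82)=109344 / 943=115.95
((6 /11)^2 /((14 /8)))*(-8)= -1152 /847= -1.36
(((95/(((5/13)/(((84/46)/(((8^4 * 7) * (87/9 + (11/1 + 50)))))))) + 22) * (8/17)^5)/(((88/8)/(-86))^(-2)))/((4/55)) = 1462072081745/12801038831468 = 0.11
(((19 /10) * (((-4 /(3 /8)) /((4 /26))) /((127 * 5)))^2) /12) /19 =5408 /54435375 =0.00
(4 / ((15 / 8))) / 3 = 32 / 45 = 0.71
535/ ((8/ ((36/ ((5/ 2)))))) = 963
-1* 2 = -2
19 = 19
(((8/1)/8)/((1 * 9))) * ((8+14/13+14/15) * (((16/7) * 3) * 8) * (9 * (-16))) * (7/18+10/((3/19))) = -2292678656/4095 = -559872.69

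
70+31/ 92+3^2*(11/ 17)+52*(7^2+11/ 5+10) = 25481943/ 7820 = 3258.56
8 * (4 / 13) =32 / 13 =2.46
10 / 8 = 5 / 4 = 1.25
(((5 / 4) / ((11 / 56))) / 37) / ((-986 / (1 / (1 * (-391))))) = 35 / 78454541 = 0.00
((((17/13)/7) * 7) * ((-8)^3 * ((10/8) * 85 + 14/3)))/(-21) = 2896256/819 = 3536.33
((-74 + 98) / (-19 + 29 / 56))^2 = 200704 / 119025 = 1.69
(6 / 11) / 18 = 1 / 33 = 0.03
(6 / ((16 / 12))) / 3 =3 / 2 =1.50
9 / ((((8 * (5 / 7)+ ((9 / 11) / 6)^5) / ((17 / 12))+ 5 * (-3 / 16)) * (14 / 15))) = 19326120 / 6205267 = 3.11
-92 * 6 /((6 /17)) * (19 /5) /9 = -29716 /45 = -660.36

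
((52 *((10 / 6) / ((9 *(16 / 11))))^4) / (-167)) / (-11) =10814375 / 1454090600448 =0.00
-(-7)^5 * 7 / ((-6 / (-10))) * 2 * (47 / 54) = 27647515 / 81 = 341327.35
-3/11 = -0.27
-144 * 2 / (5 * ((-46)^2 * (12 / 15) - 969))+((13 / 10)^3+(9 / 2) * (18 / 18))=23948443 / 3619000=6.62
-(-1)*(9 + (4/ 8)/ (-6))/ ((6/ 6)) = 107/ 12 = 8.92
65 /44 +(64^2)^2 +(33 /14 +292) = 16777511.83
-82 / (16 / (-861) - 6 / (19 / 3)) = 670719 / 7901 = 84.89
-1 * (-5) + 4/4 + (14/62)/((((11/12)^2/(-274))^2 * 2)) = 5451439002/453871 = 12010.99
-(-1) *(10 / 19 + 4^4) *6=29244 / 19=1539.16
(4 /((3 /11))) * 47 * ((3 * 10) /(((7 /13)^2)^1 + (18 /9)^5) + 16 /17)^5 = 314123788102642987392 /19914228926965099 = 15773.84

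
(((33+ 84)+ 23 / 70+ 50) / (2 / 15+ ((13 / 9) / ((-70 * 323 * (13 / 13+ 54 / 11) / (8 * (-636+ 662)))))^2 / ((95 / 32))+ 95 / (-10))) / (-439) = 8227916300638125 / 202194467584257719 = 0.04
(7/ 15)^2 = 49/ 225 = 0.22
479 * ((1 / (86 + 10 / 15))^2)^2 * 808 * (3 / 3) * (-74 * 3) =-434975589 / 285610000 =-1.52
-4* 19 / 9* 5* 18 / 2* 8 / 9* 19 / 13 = -57760 / 117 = -493.68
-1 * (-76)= 76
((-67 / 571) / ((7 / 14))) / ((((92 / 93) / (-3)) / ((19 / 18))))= 39463 / 52532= 0.75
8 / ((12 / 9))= 6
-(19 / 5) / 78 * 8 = -76 / 195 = -0.39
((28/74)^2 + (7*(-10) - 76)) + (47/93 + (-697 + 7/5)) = -535337081/636585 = -840.95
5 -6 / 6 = 4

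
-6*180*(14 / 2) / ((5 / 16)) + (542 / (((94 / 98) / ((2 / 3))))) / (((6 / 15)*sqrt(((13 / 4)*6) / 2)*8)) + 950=-23242 + 66395*sqrt(39) / 10998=-23204.30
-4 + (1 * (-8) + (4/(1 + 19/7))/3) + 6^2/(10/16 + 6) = -12830/2067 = -6.21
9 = 9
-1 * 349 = -349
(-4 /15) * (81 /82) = -54 /205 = -0.26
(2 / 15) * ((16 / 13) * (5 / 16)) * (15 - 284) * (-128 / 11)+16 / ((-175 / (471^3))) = -717187478704 / 75075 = -9552946.77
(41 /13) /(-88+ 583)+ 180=1158341 /6435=180.01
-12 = -12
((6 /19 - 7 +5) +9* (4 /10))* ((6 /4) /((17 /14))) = 3822 /1615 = 2.37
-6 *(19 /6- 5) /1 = 11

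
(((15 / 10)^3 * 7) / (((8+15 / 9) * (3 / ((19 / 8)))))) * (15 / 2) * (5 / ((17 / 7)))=1885275 / 63104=29.88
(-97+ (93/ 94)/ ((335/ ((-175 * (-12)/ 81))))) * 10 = -27469070/ 28341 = -969.23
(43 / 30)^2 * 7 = 12943 / 900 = 14.38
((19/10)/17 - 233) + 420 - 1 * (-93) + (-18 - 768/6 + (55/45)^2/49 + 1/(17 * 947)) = 5041930661/37586430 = 134.14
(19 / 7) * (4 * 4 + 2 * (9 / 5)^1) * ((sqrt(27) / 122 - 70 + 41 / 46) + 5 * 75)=399 * sqrt(3) / 305 + 1871443 / 115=16275.68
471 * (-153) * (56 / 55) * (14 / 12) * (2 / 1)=-9416232 / 55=-171204.22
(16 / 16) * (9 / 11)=9 / 11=0.82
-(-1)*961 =961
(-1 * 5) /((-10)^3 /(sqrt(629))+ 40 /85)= 3145 /2124704+ 10625 * sqrt(629) /2124704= 0.13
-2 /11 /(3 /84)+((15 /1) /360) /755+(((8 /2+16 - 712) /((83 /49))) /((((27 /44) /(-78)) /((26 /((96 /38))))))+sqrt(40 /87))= 2 *sqrt(870) /87+79572069266297 /148892040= 534428.64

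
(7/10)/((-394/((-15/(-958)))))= -21/754904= -0.00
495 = 495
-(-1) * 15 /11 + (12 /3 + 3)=92 /11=8.36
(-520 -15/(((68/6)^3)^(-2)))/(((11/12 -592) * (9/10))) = 308965937600/5170797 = 59752.09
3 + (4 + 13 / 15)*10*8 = 1177 / 3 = 392.33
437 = 437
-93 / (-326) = 93 / 326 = 0.29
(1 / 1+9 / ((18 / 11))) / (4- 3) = 13 / 2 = 6.50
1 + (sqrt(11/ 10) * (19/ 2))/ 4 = 1 + 19 * sqrt(110)/ 80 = 3.49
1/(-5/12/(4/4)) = -12/5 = -2.40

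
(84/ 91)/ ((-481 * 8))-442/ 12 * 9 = -2072871/ 6253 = -331.50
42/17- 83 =-1369/17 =-80.53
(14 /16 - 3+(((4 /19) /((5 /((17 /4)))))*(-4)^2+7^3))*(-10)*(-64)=4179856 /19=219992.42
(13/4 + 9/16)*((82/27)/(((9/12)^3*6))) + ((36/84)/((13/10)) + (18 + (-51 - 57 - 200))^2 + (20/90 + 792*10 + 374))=18388996898/199017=92399.13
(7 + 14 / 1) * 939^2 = 18516141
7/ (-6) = -7/ 6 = -1.17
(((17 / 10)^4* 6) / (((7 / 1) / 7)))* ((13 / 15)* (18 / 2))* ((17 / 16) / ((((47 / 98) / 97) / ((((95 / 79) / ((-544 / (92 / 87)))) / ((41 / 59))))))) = -399173365308081 / 1412722240000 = -282.56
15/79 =0.19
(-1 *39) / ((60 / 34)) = -221 / 10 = -22.10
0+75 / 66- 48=-1031 / 22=-46.86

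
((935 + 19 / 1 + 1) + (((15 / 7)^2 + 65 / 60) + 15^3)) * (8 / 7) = 5098754 / 1029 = 4955.06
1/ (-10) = -1/ 10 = -0.10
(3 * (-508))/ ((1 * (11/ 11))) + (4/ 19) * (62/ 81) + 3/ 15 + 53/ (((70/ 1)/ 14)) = -11642834/ 7695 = -1513.04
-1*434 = -434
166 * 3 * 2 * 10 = 9960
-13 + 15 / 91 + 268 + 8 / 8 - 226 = 2745 / 91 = 30.16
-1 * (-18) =18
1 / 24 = 0.04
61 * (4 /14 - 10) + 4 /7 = -592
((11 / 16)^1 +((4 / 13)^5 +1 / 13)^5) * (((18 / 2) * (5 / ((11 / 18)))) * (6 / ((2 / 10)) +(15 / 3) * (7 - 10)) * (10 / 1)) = 2357734011461771413620106843673625 / 310482040654139933305352546492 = 7593.79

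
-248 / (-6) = 124 / 3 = 41.33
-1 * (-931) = 931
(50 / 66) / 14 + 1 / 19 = 937 / 8778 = 0.11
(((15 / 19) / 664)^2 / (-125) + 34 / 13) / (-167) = -27057787403 / 1727719314880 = -0.02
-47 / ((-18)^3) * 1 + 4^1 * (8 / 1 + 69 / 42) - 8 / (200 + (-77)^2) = 357505867 / 9267048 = 38.58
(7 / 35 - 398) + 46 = -1759 / 5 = -351.80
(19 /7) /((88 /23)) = 0.71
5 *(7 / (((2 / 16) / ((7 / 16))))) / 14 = 35 / 4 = 8.75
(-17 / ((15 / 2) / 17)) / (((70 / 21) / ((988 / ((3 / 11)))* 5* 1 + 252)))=-15922744 / 75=-212303.25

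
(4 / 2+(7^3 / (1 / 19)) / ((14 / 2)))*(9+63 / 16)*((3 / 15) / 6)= 402.36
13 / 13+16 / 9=25 / 9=2.78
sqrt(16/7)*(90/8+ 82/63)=18.98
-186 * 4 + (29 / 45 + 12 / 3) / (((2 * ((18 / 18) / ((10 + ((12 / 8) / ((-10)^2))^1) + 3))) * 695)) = -9306895973 / 12510000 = -743.96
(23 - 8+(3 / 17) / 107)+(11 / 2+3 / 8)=303797 / 14552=20.88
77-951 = -874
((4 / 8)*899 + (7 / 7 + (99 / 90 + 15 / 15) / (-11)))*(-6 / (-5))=148602 / 275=540.37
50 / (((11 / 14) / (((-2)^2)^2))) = 11200 / 11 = 1018.18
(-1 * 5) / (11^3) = -5 / 1331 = -0.00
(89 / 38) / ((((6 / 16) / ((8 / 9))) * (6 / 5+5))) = 14240 / 15903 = 0.90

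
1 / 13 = 0.08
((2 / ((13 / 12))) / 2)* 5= 60 / 13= 4.62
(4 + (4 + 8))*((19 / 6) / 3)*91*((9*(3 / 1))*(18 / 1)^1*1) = 746928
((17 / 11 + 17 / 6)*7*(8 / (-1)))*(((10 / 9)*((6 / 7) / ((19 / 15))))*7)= -809200 / 627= -1290.59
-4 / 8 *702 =-351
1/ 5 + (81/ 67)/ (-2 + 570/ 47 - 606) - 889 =-8338749523/ 9382010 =-888.80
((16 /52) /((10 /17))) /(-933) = -34 /60645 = -0.00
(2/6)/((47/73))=73/141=0.52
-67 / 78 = -0.86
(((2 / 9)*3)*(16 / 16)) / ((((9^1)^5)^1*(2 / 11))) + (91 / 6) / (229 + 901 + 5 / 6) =16195012 / 1201942395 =0.01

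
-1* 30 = -30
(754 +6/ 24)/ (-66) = -3017/ 264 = -11.43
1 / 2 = 0.50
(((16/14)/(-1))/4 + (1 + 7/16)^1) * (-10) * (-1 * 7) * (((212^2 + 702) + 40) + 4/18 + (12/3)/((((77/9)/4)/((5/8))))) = 3403596415/924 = 3683545.90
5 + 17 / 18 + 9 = 269 / 18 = 14.94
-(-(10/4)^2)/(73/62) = 775/146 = 5.31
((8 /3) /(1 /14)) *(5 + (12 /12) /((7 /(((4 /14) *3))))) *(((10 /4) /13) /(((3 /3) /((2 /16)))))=1255 /273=4.60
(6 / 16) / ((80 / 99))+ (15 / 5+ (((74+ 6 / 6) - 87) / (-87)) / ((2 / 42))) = 118053 / 18560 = 6.36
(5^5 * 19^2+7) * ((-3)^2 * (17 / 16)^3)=12178372.23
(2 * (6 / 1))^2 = 144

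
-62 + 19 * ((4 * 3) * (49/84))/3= -53/3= -17.67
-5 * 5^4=-3125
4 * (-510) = -2040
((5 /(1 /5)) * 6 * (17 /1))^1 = 2550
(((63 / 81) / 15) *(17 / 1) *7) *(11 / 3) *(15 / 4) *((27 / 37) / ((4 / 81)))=742203 / 592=1253.72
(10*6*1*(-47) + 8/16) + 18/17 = -95827/34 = -2818.44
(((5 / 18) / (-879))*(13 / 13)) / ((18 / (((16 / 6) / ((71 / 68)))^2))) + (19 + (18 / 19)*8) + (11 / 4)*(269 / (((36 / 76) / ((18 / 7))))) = 3473363321105219 / 859240496646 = 4042.36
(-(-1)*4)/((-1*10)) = -2/5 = -0.40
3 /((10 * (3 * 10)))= 1 /100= 0.01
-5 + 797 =792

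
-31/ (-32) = 31/ 32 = 0.97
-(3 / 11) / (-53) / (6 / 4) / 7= 2 / 4081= 0.00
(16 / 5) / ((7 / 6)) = 96 / 35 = 2.74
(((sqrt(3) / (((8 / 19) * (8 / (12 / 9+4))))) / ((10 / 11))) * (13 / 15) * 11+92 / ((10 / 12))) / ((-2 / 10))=-552 -29887 * sqrt(3) / 360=-695.79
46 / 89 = 0.52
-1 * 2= -2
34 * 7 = 238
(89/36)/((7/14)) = 89/18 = 4.94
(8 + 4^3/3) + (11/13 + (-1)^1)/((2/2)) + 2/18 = 3427/117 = 29.29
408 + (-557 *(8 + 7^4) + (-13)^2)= -1341236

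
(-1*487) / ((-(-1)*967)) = -487 / 967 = -0.50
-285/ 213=-95/ 71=-1.34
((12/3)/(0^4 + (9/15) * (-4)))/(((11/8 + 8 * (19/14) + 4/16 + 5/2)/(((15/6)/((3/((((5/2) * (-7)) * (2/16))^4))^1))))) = -262609375/123715584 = -2.12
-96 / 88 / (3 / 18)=-72 / 11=-6.55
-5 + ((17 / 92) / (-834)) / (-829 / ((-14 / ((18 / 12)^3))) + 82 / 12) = -5.00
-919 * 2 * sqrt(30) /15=-1838 * sqrt(30) /15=-671.14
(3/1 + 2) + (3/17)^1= 88/17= 5.18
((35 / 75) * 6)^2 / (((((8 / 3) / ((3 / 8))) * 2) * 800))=441 / 640000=0.00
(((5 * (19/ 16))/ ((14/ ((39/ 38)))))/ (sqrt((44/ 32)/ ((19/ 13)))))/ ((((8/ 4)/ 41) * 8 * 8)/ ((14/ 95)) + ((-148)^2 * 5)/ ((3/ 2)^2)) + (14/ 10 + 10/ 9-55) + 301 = 1107 * sqrt(5434)/ 8855171072 + 11183/ 45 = 248.51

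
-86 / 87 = -0.99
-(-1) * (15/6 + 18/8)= 19/4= 4.75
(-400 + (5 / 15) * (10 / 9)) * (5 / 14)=-26975 / 189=-142.72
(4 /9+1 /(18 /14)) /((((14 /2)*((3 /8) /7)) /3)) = 88 /9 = 9.78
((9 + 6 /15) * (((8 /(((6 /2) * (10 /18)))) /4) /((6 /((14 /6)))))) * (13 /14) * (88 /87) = 4.12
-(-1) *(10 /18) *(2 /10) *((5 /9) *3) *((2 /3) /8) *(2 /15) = 1 /486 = 0.00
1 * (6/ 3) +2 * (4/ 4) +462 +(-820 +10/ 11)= -3884/ 11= -353.09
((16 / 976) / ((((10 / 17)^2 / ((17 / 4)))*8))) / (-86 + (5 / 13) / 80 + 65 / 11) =-702559 / 2235491400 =-0.00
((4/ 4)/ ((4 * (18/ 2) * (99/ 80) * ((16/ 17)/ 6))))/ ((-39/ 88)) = -340/ 1053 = -0.32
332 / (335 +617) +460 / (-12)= -27121 / 714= -37.98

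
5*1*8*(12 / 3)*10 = 1600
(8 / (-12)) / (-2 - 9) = 2 / 33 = 0.06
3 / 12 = 1 / 4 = 0.25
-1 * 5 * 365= -1825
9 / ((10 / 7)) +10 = 163 / 10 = 16.30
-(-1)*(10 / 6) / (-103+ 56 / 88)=-55 / 3378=-0.02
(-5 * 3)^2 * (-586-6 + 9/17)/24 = -754125/136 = -5545.04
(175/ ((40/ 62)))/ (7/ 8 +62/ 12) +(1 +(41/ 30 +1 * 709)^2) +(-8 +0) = 13171592009/ 26100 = 504658.70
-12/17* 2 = -1.41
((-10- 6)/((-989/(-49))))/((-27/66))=17248/8901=1.94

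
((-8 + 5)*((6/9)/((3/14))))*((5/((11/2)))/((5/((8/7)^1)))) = -64/33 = -1.94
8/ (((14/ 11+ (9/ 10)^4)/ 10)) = 8800000/ 212171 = 41.48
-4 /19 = -0.21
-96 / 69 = -32 / 23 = -1.39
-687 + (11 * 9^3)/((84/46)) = 3704.36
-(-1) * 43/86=1/2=0.50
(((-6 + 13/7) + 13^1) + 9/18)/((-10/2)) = -131/70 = -1.87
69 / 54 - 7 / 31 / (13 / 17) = 7127 / 7254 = 0.98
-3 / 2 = -1.50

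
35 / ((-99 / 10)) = -350 / 99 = -3.54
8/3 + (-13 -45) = -166/3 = -55.33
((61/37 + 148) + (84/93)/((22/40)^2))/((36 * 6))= 784581/1110296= 0.71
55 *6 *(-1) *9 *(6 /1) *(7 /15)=-8316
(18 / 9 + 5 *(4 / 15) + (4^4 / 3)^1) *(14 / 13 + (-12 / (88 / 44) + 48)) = 148960 / 39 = 3819.49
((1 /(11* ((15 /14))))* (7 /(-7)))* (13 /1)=-182 /165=-1.10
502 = 502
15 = 15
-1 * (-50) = 50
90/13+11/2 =323/26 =12.42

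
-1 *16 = -16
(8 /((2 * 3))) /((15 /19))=76 /45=1.69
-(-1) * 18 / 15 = 6 / 5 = 1.20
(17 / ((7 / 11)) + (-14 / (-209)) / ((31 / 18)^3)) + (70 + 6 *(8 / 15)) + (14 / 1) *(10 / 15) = 71430678289 / 653763495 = 109.26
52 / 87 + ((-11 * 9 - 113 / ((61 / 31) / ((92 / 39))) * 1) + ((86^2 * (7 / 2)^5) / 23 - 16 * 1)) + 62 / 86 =92054890482827 / 545856792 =168642.93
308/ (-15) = -20.53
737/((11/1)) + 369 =436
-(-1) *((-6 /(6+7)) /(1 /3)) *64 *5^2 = -28800 /13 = -2215.38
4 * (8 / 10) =16 / 5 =3.20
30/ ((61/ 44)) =1320/ 61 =21.64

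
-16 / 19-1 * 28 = -548 / 19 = -28.84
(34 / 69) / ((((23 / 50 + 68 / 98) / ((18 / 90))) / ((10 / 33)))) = 166600 / 6437079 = 0.03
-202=-202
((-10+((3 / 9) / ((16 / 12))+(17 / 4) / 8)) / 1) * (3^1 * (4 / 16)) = -885 / 128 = -6.91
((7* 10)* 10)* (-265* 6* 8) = -8904000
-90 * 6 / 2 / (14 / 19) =-2565 / 7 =-366.43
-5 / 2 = -2.50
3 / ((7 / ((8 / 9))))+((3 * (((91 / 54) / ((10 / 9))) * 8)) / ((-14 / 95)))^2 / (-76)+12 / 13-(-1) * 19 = -854431 / 1092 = -782.45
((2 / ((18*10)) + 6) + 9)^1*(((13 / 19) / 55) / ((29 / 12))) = 35126 / 454575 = 0.08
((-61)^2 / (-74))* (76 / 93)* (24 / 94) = -565592 / 53909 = -10.49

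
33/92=0.36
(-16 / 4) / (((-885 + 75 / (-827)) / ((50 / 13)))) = 16540 / 951561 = 0.02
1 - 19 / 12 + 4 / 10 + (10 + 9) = 1129 / 60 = 18.82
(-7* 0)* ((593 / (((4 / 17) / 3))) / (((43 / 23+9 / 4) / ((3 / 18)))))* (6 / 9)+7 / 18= 0.39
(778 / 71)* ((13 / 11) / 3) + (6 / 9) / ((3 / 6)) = 13238 / 2343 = 5.65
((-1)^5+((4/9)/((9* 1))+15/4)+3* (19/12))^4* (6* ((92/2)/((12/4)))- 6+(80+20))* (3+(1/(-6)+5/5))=1595127337147433/688747536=2315982.64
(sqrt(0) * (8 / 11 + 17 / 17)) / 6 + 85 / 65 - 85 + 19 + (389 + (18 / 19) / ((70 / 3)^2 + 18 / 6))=30359578 / 93613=324.31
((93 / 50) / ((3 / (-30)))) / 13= -93 / 65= -1.43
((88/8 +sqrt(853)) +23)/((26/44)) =22*sqrt(853)/13 +748/13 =106.96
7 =7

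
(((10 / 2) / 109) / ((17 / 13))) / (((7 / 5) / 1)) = 325 / 12971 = 0.03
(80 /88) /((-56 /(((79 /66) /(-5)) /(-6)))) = -79 /121968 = -0.00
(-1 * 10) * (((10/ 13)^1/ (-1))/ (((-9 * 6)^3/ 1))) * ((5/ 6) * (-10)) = 625/ 1535274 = 0.00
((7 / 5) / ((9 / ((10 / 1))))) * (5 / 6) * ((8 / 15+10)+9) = 2051 / 81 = 25.32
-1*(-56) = 56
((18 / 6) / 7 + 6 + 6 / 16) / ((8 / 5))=1905 / 448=4.25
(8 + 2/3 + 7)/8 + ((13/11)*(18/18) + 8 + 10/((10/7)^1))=18.14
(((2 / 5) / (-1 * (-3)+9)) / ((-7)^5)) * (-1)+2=1008421 / 504210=2.00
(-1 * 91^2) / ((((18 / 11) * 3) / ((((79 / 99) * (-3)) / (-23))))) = -654199 / 3726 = -175.58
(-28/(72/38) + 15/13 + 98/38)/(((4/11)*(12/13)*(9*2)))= -270083/147744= -1.83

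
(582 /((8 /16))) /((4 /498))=144918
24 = 24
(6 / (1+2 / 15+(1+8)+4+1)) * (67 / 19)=6030 / 4313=1.40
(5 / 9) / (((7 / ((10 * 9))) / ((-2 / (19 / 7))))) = -100 / 19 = -5.26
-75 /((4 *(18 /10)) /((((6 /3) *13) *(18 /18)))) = -1625 /6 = -270.83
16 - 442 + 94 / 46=-9751 / 23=-423.96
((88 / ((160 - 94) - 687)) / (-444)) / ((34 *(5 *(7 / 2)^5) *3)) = 352 / 295423445835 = 0.00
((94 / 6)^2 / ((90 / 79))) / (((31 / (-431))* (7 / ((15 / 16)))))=-75214241 / 187488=-401.17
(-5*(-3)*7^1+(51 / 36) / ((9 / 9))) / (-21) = -1277 / 252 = -5.07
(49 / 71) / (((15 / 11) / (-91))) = -49049 / 1065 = -46.06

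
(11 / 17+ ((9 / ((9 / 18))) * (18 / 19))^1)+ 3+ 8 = 28.70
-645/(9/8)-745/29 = -52115/87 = -599.02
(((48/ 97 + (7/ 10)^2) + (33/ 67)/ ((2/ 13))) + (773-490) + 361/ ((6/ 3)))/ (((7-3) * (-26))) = -303949351/ 67589600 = -4.50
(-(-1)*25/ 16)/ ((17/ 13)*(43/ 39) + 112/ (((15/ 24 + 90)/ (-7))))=-9189375/ 42398864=-0.22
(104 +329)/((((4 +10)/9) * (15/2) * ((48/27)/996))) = 2911059/140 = 20793.28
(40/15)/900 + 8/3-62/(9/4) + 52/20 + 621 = 598.71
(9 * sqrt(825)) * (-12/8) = -135 * sqrt(33)/2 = -387.76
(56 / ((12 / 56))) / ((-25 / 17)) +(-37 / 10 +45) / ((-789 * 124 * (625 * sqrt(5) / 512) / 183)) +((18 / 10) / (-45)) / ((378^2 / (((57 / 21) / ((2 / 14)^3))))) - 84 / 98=-18224249 / 102060 - 1612352 * sqrt(5) / 127390625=-178.59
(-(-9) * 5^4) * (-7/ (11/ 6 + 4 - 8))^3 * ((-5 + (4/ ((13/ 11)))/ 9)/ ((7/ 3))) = -375902.28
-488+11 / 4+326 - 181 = -1361 / 4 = -340.25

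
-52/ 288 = -13/ 72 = -0.18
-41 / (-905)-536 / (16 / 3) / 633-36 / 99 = -2004303 / 4201010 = -0.48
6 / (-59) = -6 / 59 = -0.10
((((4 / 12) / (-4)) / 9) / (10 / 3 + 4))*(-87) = 0.11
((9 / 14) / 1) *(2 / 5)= 9 / 35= 0.26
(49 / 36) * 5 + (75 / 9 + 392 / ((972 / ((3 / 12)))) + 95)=110.24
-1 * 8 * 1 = -8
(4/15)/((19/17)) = 68/285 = 0.24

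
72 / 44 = 18 / 11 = 1.64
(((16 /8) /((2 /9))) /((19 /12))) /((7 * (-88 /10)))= -135 /1463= -0.09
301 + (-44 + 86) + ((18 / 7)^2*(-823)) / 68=219056 / 833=262.97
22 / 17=1.29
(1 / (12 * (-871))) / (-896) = 1 / 9364992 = 0.00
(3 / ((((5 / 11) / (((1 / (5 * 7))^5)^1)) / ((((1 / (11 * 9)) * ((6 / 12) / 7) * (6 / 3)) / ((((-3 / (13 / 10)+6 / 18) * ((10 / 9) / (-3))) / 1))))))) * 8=1404 / 707732265625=0.00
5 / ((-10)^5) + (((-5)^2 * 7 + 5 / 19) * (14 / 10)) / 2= 46619981 / 380000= 122.68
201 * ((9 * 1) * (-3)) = -5427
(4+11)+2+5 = 22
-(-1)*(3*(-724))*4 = -8688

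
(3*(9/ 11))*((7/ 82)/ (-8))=-189/ 7216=-0.03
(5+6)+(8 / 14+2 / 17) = 1391 / 119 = 11.69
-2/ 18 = -1/ 9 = -0.11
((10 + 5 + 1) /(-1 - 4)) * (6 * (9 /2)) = -432 /5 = -86.40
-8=-8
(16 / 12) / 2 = 0.67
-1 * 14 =-14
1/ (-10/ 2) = -1/ 5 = -0.20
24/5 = 4.80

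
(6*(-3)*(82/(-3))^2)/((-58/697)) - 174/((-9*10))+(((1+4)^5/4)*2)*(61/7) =1067125529/6090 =175225.87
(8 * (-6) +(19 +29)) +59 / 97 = 59 / 97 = 0.61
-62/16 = -31/8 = -3.88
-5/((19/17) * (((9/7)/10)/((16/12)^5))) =-6092800/41553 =-146.63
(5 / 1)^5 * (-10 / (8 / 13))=-203125 / 4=-50781.25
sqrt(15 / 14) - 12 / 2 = -6 +sqrt(210) / 14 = -4.96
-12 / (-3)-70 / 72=109 / 36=3.03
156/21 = 52/7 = 7.43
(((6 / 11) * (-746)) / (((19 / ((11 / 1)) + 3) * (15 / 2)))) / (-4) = 373 / 130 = 2.87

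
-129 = -129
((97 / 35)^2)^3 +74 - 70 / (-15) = 2932746702287 / 5514796875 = 531.80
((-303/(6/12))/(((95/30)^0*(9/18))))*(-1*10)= 12120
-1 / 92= -0.01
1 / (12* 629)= 1 / 7548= 0.00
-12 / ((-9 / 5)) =20 / 3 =6.67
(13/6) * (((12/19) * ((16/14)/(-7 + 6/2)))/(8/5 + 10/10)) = -20/133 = -0.15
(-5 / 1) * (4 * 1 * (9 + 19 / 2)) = -370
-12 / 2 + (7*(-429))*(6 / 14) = -1293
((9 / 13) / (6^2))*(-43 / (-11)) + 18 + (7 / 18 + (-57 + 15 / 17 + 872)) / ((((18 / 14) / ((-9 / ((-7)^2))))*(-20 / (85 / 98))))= 163384369 / 7063056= 23.13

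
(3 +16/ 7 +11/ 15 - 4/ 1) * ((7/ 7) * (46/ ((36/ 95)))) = 46322/ 189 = 245.09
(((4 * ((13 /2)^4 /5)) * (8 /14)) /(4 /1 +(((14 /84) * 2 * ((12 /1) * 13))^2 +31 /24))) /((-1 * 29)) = -685464 /65998345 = -0.01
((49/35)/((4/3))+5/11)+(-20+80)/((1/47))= 620731/220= 2821.50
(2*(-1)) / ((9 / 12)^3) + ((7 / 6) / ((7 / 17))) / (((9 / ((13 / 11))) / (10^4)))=367864 / 99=3715.80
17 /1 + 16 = 33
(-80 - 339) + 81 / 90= -418.10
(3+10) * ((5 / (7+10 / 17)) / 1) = 1105 / 129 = 8.57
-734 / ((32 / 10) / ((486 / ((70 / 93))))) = -8293833 / 56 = -148104.16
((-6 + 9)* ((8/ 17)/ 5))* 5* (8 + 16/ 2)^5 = 25165824/ 17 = 1480342.59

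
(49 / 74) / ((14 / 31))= 217 / 148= 1.47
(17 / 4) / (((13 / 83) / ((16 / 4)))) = 1411 / 13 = 108.54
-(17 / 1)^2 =-289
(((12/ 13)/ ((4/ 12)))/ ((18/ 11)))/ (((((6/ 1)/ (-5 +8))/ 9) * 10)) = 0.76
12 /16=3 /4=0.75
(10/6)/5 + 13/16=55/48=1.15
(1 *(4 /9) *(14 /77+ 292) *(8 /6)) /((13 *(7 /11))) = 51424 /2457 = 20.93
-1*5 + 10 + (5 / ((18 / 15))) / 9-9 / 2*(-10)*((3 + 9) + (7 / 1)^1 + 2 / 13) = 608905 / 702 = 867.39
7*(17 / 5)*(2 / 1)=238 / 5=47.60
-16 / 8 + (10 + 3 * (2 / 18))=25 / 3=8.33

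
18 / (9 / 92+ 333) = 184 / 3405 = 0.05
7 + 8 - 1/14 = 209/14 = 14.93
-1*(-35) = 35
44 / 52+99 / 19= 1496 / 247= 6.06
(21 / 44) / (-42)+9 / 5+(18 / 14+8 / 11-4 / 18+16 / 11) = 139541 / 27720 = 5.03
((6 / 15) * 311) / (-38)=-311 / 95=-3.27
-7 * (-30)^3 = 189000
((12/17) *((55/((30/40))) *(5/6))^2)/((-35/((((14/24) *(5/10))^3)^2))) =-0.05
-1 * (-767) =767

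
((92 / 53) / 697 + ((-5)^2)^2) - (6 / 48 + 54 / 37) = 6816786903 / 10934536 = 623.42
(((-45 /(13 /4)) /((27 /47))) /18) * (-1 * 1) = 470 /351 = 1.34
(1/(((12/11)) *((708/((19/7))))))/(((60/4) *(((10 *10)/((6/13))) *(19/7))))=11/27612000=0.00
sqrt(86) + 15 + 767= sqrt(86) + 782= 791.27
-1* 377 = -377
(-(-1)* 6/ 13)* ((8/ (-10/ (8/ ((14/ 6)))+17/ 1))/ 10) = 288/ 10985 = 0.03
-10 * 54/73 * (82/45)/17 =-984/1241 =-0.79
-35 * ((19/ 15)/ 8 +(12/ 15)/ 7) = -229/ 24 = -9.54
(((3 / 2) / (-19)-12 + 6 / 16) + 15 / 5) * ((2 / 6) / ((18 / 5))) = -245 / 304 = -0.81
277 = 277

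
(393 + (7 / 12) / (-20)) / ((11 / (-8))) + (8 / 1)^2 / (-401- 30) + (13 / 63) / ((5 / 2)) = -853823951 / 2986830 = -285.86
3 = 3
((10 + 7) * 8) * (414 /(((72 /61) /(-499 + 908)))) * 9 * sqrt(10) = 175591062 * sqrt(10) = 555267692.69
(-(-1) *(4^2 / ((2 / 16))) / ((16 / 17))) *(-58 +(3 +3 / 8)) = -7429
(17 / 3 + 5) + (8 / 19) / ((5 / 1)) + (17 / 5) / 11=34673 / 3135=11.06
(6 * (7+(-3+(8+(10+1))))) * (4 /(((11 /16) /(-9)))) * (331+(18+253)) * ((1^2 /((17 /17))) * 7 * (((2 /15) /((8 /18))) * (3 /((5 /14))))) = -21102633216 /275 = -76736848.06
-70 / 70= -1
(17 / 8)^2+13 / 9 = 3433 / 576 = 5.96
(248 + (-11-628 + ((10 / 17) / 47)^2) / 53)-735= -16885706350 / 33835253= -499.06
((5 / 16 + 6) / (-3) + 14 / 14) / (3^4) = -0.01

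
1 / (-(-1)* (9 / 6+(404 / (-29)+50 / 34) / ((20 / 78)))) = -2465 / 116091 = -0.02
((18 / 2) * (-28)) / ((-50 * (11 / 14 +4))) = 1764 / 1675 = 1.05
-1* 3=-3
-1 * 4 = -4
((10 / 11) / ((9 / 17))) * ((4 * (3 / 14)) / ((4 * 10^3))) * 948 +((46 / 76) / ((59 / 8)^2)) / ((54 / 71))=2498859079 / 6875149050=0.36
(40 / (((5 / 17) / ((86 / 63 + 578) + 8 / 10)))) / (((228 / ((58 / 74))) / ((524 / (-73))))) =-94421379328 / 48496455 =-1946.97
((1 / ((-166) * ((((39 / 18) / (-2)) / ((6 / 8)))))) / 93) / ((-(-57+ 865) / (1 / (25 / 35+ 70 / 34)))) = -119 / 5945894240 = -0.00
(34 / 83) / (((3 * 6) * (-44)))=-17 / 32868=-0.00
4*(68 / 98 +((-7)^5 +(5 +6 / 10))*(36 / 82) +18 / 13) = -29496.58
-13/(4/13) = -169/4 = -42.25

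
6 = 6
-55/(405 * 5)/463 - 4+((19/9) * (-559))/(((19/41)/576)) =-275050752311/187515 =-1466820.00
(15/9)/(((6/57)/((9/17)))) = 285/34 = 8.38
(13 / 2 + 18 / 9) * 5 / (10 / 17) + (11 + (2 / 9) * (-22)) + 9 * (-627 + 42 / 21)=-199679 / 36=-5546.64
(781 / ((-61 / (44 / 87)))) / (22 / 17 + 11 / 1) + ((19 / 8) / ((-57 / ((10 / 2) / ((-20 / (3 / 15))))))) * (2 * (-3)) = -4349473 / 8066640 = -0.54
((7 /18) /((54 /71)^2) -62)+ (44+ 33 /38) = -16414391 /997272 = -16.46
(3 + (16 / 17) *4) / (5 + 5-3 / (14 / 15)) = 322 / 323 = 1.00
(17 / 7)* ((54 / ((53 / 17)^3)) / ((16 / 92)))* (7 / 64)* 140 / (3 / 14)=4235767515 / 2382032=1778.22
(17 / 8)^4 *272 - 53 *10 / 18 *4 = 12507353 / 2304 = 5428.54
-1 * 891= -891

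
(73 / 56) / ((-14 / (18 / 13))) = -657 / 5096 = -0.13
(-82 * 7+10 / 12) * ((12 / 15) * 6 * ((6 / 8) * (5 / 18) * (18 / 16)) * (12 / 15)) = -515.85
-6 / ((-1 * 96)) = 1 / 16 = 0.06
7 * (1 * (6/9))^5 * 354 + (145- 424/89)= 3363409/7209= 466.56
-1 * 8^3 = -512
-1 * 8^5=-32768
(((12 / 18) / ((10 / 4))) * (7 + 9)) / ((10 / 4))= 128 / 75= 1.71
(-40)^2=1600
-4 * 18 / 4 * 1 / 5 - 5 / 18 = -349 / 90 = -3.88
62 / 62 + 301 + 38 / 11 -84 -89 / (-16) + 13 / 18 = 360739 / 1584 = 227.74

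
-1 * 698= -698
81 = 81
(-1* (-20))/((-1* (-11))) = 20/11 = 1.82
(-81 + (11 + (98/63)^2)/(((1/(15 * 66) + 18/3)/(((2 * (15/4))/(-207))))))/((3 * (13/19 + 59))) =-2841803077/6275603061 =-0.45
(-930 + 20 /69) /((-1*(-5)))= -12830 /69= -185.94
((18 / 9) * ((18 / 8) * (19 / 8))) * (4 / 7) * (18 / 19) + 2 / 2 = 95 / 14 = 6.79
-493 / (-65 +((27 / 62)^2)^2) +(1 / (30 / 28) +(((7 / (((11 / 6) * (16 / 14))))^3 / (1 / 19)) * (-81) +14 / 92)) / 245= -226.65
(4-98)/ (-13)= 94/ 13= 7.23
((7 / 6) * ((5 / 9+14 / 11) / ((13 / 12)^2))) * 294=993328 / 1859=534.33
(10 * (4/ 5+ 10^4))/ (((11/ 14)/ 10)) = 14001120/ 11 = 1272829.09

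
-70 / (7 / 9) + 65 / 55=-977 / 11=-88.82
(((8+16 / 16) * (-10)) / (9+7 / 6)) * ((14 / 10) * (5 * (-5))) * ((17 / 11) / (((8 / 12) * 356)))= 240975 / 119438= 2.02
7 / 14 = 1 / 2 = 0.50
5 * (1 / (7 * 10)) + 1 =15 / 14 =1.07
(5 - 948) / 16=-943 / 16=-58.94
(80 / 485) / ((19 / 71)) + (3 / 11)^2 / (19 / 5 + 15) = 13003799 / 20962282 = 0.62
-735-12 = -747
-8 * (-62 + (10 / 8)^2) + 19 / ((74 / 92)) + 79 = 43373 / 74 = 586.12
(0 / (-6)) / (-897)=0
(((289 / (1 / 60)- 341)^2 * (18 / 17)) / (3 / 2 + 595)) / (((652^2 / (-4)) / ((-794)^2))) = -1639571128257924 / 538845889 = -3042745.92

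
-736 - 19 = -755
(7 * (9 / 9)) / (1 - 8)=-1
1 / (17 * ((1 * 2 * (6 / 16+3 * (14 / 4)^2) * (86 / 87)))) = 58 / 72369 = 0.00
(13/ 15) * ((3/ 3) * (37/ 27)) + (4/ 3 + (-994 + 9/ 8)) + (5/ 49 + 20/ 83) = -990.01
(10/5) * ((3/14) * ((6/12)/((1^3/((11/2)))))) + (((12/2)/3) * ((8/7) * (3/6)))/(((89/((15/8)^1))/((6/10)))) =2973/2492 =1.19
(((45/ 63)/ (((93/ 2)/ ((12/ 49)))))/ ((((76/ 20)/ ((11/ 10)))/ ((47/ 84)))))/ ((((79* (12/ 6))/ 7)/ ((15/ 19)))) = 12925/ 606485054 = 0.00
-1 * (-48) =48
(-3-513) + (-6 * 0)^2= -516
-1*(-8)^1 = 8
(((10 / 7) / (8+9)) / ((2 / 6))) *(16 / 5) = 96 / 119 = 0.81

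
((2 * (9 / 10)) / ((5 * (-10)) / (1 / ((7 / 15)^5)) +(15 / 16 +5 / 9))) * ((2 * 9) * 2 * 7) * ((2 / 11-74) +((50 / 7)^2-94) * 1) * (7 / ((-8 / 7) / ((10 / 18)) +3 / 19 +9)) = -219737915208000 / 1625793257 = -135157.35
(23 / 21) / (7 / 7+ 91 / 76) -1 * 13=-12.50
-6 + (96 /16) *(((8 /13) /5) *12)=186 /65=2.86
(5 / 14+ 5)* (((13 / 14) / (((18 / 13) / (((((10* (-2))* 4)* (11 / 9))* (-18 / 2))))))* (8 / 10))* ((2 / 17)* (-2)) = -1487200 / 2499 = -595.12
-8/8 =-1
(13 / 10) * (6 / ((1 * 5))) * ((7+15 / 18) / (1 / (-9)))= -5499 / 50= -109.98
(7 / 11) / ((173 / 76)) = 532 / 1903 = 0.28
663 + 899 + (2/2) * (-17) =1545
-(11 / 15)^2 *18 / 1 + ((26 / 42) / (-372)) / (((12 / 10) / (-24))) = -471001 / 48825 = -9.65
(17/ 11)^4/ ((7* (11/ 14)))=167042/ 161051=1.04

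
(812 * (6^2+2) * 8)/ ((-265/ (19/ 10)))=-2345056/ 1325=-1769.85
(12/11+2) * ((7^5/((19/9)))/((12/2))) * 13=11143041/209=53315.99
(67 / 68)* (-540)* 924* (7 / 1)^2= -409521420 / 17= -24089495.29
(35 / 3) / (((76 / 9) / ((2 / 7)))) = 15 / 38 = 0.39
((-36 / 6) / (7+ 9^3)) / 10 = -3 / 3680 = -0.00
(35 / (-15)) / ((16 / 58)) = -203 / 24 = -8.46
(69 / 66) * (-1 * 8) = -92 / 11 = -8.36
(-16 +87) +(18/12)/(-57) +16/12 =8243/114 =72.31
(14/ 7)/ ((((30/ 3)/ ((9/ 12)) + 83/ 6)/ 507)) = 6084/ 163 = 37.33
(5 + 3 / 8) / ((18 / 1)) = 43 / 144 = 0.30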